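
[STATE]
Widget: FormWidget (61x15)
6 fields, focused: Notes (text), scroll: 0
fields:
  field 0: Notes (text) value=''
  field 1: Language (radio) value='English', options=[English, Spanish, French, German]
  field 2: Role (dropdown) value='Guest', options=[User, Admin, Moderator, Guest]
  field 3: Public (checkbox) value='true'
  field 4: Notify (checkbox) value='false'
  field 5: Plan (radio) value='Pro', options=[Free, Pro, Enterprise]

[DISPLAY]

> Notes:      [                                             ]
  Language:   (●) English  ( ) Spanish  ( ) French  ( ) Germa
  Role:       [Guest                                       ▼]
  Public:     [x]                                            
  Notify:     [ ]                                            
  Plan:       ( ) Free  (●) Pro  ( ) Enterprise              
                                                             
                                                             
                                                             
                                                             
                                                             
                                                             
                                                             
                                                             
                                                             


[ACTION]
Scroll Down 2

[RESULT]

  Role:       [Guest                                       ▼]
  Public:     [x]                                            
  Notify:     [ ]                                            
  Plan:       ( ) Free  (●) Pro  ( ) Enterprise              
                                                             
                                                             
                                                             
                                                             
                                                             
                                                             
                                                             
                                                             
                                                             
                                                             
                                                             


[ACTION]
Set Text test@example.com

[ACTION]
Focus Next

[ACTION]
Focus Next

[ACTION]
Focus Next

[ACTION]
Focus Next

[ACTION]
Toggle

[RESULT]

  Role:       [Guest                                       ▼]
  Public:     [x]                                            
> Notify:     [x]                                            
  Plan:       ( ) Free  (●) Pro  ( ) Enterprise              
                                                             
                                                             
                                                             
                                                             
                                                             
                                                             
                                                             
                                                             
                                                             
                                                             
                                                             


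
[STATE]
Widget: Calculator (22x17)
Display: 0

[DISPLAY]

                     0
┌───┬───┬───┬───┐     
│ 7 │ 8 │ 9 │ ÷ │     
├───┼───┼───┼───┤     
│ 4 │ 5 │ 6 │ × │     
├───┼───┼───┼───┤     
│ 1 │ 2 │ 3 │ - │     
├───┼───┼───┼───┤     
│ 0 │ . │ = │ + │     
├───┼───┼───┼───┤     
│ C │ MC│ MR│ M+│     
└───┴───┴───┴───┘     
                      
                      
                      
                      
                      


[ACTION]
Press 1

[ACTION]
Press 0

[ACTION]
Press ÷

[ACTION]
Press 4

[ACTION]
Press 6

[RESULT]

                    46
┌───┬───┬───┬───┐     
│ 7 │ 8 │ 9 │ ÷ │     
├───┼───┼───┼───┤     
│ 4 │ 5 │ 6 │ × │     
├───┼───┼───┼───┤     
│ 1 │ 2 │ 3 │ - │     
├───┼───┼───┼───┤     
│ 0 │ . │ = │ + │     
├───┼───┼───┼───┤     
│ C │ MC│ MR│ M+│     
└───┴───┴───┴───┘     
                      
                      
                      
                      
                      


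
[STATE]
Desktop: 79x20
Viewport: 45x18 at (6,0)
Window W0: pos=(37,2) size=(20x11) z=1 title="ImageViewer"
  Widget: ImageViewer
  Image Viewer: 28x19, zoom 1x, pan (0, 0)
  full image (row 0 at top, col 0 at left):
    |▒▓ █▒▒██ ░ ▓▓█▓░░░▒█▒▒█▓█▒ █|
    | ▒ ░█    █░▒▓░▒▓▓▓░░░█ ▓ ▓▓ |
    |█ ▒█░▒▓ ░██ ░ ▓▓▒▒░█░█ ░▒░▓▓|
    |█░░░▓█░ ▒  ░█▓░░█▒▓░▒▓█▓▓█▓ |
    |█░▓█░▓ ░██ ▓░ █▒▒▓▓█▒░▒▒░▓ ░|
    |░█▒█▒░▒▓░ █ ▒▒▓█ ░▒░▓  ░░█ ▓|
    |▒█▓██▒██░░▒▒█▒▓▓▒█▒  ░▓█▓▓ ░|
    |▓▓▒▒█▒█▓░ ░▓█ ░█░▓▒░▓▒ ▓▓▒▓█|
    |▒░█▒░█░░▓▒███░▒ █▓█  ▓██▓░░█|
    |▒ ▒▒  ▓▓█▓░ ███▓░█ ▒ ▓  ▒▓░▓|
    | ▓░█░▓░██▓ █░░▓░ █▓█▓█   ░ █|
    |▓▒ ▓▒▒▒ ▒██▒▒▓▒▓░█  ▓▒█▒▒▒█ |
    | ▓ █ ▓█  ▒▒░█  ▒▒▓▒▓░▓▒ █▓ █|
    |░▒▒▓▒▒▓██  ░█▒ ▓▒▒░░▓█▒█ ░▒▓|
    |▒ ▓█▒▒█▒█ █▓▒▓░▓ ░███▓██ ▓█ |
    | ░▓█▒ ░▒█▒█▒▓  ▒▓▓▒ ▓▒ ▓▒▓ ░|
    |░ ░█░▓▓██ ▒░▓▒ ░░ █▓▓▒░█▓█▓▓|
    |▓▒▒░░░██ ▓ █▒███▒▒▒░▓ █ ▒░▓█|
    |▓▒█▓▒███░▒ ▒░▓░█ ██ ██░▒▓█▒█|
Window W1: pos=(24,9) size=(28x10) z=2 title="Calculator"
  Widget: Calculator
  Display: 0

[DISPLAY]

                                             
                                             
                               ┏━━━━━━━━━━━━━
                               ┃ ImageViewer 
                               ┠─────────────
                               ┃▒▓ █▒▒██ ░ ▓▓
                               ┃ ▒ ░█    █░▒▓
                               ┃█ ▒█░▒▓ ░██ ░
                               ┃█░░░▓█░ ▒  ░█
                  ┏━━━━━━━━━━━━━━━━━━━━━━━━━━
                  ┃ Calculator               
                  ┠──────────────────────────
                  ┃                         0
                  ┃┌───┬───┬───┬───┐         
                  ┃│ 7 │ 8 │ 9 │ ÷ │         
                  ┃├───┼───┼───┼───┤         
                  ┃│ 4 │ 5 │ 6 │ × │         
                  ┃└───┴───┴───┴───┘         


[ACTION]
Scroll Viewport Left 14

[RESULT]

                                             
                                             
                                     ┏━━━━━━━
                                     ┃ ImageV
                                     ┠───────
                                     ┃▒▓ █▒▒█
                                     ┃ ▒ ░█  
                                     ┃█ ▒█░▒▓
                                     ┃█░░░▓█░
                        ┏━━━━━━━━━━━━━━━━━━━━
                        ┃ Calculator         
                        ┠────────────────────
                        ┃                    
                        ┃┌───┬───┬───┬───┐   
                        ┃│ 7 │ 8 │ 9 │ ÷ │   
                        ┃├───┼───┼───┼───┤   
                        ┃│ 4 │ 5 │ 6 │ × │   
                        ┃└───┴───┴───┴───┘   


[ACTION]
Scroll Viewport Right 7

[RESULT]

                                             
                                             
                              ┏━━━━━━━━━━━━━━
                              ┃ ImageViewer  
                              ┠──────────────
                              ┃▒▓ █▒▒██ ░ ▓▓█
                              ┃ ▒ ░█    █░▒▓░
                              ┃█ ▒█░▒▓ ░██ ░ 
                              ┃█░░░▓█░ ▒  ░█▓
                 ┏━━━━━━━━━━━━━━━━━━━━━━━━━━┓
                 ┃ Calculator               ┃
                 ┠──────────────────────────┨
                 ┃                         0┃
                 ┃┌───┬───┬───┬───┐         ┃
                 ┃│ 7 │ 8 │ 9 │ ÷ │         ┃
                 ┃├───┼───┼───┼───┤         ┃
                 ┃│ 4 │ 5 │ 6 │ × │         ┃
                 ┃└───┴───┴───┴───┘         ┃


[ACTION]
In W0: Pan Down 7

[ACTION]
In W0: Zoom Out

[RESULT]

                                             
                                             
                              ┏━━━━━━━━━━━━━━
                              ┃ ImageViewer  
                              ┠──────────────
                              ┃▓▓▒▒█▒█▓░ ░▓█ 
                              ┃▒░█▒░█░░▓▒███░
                              ┃▒ ▒▒  ▓▓█▓░ ██
                              ┃ ▓░█░▓░██▓ █░░
                 ┏━━━━━━━━━━━━━━━━━━━━━━━━━━┓
                 ┃ Calculator               ┃
                 ┠──────────────────────────┨
                 ┃                         0┃
                 ┃┌───┬───┬───┬───┐         ┃
                 ┃│ 7 │ 8 │ 9 │ ÷ │         ┃
                 ┃├───┼───┼───┼───┤         ┃
                 ┃│ 4 │ 5 │ 6 │ × │         ┃
                 ┃└───┴───┴───┴───┘         ┃


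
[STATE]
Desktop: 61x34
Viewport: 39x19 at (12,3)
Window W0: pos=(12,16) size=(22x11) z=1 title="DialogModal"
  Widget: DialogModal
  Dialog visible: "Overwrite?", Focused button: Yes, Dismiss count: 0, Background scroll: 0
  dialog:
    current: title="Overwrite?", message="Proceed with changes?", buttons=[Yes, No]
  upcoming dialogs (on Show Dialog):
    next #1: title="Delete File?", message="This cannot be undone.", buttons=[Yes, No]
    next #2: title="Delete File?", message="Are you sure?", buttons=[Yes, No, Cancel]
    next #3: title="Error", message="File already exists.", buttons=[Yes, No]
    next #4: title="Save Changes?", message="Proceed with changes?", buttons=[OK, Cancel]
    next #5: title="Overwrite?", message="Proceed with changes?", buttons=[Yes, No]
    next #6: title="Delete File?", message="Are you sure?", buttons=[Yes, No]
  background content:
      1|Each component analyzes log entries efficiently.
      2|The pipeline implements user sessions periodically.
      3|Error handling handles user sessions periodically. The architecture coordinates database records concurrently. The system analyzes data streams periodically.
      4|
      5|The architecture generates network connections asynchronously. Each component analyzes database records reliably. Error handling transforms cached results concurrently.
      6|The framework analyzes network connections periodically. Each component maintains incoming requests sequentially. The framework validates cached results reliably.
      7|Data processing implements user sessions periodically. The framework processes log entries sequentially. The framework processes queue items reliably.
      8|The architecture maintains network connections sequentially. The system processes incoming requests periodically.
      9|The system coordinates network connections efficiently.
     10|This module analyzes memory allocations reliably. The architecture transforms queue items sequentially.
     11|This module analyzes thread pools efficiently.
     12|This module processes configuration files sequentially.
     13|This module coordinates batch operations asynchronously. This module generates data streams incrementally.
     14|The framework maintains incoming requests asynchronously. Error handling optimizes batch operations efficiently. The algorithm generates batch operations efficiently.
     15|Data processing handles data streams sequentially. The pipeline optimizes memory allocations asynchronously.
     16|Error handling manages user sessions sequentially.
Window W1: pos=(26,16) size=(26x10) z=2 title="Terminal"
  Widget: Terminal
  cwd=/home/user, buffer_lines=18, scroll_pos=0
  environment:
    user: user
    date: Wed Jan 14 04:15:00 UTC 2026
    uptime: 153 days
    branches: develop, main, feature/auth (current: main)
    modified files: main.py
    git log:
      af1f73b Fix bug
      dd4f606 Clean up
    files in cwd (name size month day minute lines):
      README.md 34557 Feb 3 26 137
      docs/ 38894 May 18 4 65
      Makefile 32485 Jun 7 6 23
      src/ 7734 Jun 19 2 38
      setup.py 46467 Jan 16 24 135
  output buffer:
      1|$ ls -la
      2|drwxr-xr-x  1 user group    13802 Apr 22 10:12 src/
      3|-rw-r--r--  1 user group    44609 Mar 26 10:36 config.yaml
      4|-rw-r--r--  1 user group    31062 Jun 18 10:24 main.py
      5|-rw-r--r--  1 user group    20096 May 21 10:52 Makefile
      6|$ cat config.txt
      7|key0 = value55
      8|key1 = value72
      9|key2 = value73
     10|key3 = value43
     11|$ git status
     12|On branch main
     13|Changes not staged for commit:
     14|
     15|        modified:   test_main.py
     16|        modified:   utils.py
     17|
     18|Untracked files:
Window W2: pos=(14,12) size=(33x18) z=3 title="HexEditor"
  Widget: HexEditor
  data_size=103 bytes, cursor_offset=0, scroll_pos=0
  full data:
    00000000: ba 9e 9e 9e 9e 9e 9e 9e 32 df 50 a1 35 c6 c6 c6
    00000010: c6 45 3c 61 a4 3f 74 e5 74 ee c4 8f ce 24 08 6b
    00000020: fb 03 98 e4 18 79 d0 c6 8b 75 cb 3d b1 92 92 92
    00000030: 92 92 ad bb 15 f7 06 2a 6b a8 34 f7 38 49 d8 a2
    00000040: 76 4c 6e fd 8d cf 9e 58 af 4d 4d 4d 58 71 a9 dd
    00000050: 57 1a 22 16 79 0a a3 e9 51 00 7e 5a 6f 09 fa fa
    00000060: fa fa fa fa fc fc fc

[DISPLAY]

                                       
                                       
                                       
                                       
                                       
                                       
                                       
                                       
                                       
  ┏━━━━━━━━━━━━━━━━━━━━━━━━━━━━━━━┓    
  ┃ HexEditor                     ┃    
  ┠───────────────────────────────┨    
  ┃00000000  BA 9e 9e 9e 9e 9e 9e ┃    
┏━┃00000010  c6 45 3c 61 a4 3f 74 ┃━━━━
┃ ┃00000020  fb 03 98 e4 18 79 d0 ┃    
┠─┃00000030  92 92 ad bb 15 f7 06 ┃────
┃E┃00000040  76 4c 6e fd 8d cf 9e ┃    
┃T┃00000050  57 1a 22 16 79 0a a3 ┃roup
┃E┃00000060  fa fa fa fa fc fc fc ┃roup


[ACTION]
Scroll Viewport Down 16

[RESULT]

  ┃00000000  BA 9e 9e 9e 9e 9e 9e ┃    
┏━┃00000010  c6 45 3c 61 a4 3f 74 ┃━━━━
┃ ┃00000020  fb 03 98 e4 18 79 d0 ┃    
┠─┃00000030  92 92 ad bb 15 f7 06 ┃────
┃E┃00000040  76 4c 6e fd 8d cf 9e ┃    
┃T┃00000050  57 1a 22 16 79 0a a3 ┃roup
┃E┃00000060  fa fa fa fa fc fc fc ┃roup
┃ ┃                               ┃roup
┃T┃                               ┃roup
┃T┃                               ┃    
┃D┃                               ┃━━━━
┗━┃                               ┃    
  ┃                               ┃    
  ┃                               ┃    
  ┗━━━━━━━━━━━━━━━━━━━━━━━━━━━━━━━┛    
                                       
                                       
                                       
                                       


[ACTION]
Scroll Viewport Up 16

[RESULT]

                                       
                                       
                                       
                                       
                                       
                                       
                                       
                                       
                                       
                                       
                                       
                                       
  ┏━━━━━━━━━━━━━━━━━━━━━━━━━━━━━━━┓    
  ┃ HexEditor                     ┃    
  ┠───────────────────────────────┨    
  ┃00000000  BA 9e 9e 9e 9e 9e 9e ┃    
┏━┃00000010  c6 45 3c 61 a4 3f 74 ┃━━━━
┃ ┃00000020  fb 03 98 e4 18 79 d0 ┃    
┠─┃00000030  92 92 ad bb 15 f7 06 ┃────


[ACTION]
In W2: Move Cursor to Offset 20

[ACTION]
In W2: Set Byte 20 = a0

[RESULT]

                                       
                                       
                                       
                                       
                                       
                                       
                                       
                                       
                                       
                                       
                                       
                                       
  ┏━━━━━━━━━━━━━━━━━━━━━━━━━━━━━━━┓    
  ┃ HexEditor                     ┃    
  ┠───────────────────────────────┨    
  ┃00000000  ba 9e 9e 9e 9e 9e 9e ┃    
┏━┃00000010  c6 45 3c 61 A0 3f 74 ┃━━━━
┃ ┃00000020  fb 03 98 e4 18 79 d0 ┃    
┠─┃00000030  92 92 ad bb 15 f7 06 ┃────


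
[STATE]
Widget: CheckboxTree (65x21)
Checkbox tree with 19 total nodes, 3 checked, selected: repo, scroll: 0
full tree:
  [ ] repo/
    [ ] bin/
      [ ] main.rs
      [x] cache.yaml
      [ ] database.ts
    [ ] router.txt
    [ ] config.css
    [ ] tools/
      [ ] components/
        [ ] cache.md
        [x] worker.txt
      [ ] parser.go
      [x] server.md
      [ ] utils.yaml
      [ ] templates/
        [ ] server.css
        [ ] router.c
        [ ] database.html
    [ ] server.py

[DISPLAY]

>[-] repo/                                                       
   [-] bin/                                                      
     [ ] main.rs                                                 
     [x] cache.yaml                                              
     [ ] database.ts                                             
   [ ] router.txt                                                
   [ ] config.css                                                
   [-] tools/                                                    
     [-] components/                                             
       [ ] cache.md                                              
       [x] worker.txt                                            
     [ ] parser.go                                               
     [x] server.md                                               
     [ ] utils.yaml                                              
     [ ] templates/                                              
       [ ] server.css                                            
       [ ] router.c                                              
       [ ] database.html                                         
   [ ] server.py                                                 
                                                                 
                                                                 


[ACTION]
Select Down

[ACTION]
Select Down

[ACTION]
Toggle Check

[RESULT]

 [-] repo/                                                       
   [-] bin/                                                      
>    [x] main.rs                                                 
     [x] cache.yaml                                              
     [ ] database.ts                                             
   [ ] router.txt                                                
   [ ] config.css                                                
   [-] tools/                                                    
     [-] components/                                             
       [ ] cache.md                                              
       [x] worker.txt                                            
     [ ] parser.go                                               
     [x] server.md                                               
     [ ] utils.yaml                                              
     [ ] templates/                                              
       [ ] server.css                                            
       [ ] router.c                                              
       [ ] database.html                                         
   [ ] server.py                                                 
                                                                 
                                                                 


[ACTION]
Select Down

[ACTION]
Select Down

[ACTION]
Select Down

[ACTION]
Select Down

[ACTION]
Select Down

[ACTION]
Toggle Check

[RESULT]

 [-] repo/                                                       
   [-] bin/                                                      
     [x] main.rs                                                 
     [x] cache.yaml                                              
     [ ] database.ts                                             
   [ ] router.txt                                                
   [ ] config.css                                                
>  [x] tools/                                                    
     [x] components/                                             
       [x] cache.md                                              
       [x] worker.txt                                            
     [x] parser.go                                               
     [x] server.md                                               
     [x] utils.yaml                                              
     [x] templates/                                              
       [x] server.css                                            
       [x] router.c                                              
       [x] database.html                                         
   [ ] server.py                                                 
                                                                 
                                                                 


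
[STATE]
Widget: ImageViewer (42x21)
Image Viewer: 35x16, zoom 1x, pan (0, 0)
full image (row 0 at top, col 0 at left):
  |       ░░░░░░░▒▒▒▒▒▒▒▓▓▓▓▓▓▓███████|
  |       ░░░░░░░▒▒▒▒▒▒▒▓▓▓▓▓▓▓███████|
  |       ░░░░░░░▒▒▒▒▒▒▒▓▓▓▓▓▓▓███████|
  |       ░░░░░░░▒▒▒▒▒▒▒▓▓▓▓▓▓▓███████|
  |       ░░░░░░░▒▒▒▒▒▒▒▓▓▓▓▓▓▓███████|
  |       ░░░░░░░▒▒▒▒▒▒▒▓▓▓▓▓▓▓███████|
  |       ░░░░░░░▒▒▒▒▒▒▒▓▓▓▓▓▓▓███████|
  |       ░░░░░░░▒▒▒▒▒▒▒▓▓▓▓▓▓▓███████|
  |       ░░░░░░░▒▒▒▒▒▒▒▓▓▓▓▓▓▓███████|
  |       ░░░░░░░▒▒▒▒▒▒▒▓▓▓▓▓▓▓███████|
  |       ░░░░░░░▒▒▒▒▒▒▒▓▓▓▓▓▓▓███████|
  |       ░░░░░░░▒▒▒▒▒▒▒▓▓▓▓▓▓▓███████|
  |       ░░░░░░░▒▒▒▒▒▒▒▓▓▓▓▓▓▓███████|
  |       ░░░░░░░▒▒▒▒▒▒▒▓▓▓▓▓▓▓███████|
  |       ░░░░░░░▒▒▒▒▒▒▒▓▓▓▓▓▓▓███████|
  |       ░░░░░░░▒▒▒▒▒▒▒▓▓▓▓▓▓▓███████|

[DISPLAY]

       ░░░░░░░▒▒▒▒▒▒▒▓▓▓▓▓▓▓███████       
       ░░░░░░░▒▒▒▒▒▒▒▓▓▓▓▓▓▓███████       
       ░░░░░░░▒▒▒▒▒▒▒▓▓▓▓▓▓▓███████       
       ░░░░░░░▒▒▒▒▒▒▒▓▓▓▓▓▓▓███████       
       ░░░░░░░▒▒▒▒▒▒▒▓▓▓▓▓▓▓███████       
       ░░░░░░░▒▒▒▒▒▒▒▓▓▓▓▓▓▓███████       
       ░░░░░░░▒▒▒▒▒▒▒▓▓▓▓▓▓▓███████       
       ░░░░░░░▒▒▒▒▒▒▒▓▓▓▓▓▓▓███████       
       ░░░░░░░▒▒▒▒▒▒▒▓▓▓▓▓▓▓███████       
       ░░░░░░░▒▒▒▒▒▒▒▓▓▓▓▓▓▓███████       
       ░░░░░░░▒▒▒▒▒▒▒▓▓▓▓▓▓▓███████       
       ░░░░░░░▒▒▒▒▒▒▒▓▓▓▓▓▓▓███████       
       ░░░░░░░▒▒▒▒▒▒▒▓▓▓▓▓▓▓███████       
       ░░░░░░░▒▒▒▒▒▒▒▓▓▓▓▓▓▓███████       
       ░░░░░░░▒▒▒▒▒▒▒▓▓▓▓▓▓▓███████       
       ░░░░░░░▒▒▒▒▒▒▒▓▓▓▓▓▓▓███████       
                                          
                                          
                                          
                                          
                                          


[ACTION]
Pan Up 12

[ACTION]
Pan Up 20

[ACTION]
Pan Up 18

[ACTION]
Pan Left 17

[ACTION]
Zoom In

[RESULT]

              ░░░░░░░░░░░░░░▒▒▒▒▒▒▒▒▒▒▒▒▒▒
              ░░░░░░░░░░░░░░▒▒▒▒▒▒▒▒▒▒▒▒▒▒
              ░░░░░░░░░░░░░░▒▒▒▒▒▒▒▒▒▒▒▒▒▒
              ░░░░░░░░░░░░░░▒▒▒▒▒▒▒▒▒▒▒▒▒▒
              ░░░░░░░░░░░░░░▒▒▒▒▒▒▒▒▒▒▒▒▒▒
              ░░░░░░░░░░░░░░▒▒▒▒▒▒▒▒▒▒▒▒▒▒
              ░░░░░░░░░░░░░░▒▒▒▒▒▒▒▒▒▒▒▒▒▒
              ░░░░░░░░░░░░░░▒▒▒▒▒▒▒▒▒▒▒▒▒▒
              ░░░░░░░░░░░░░░▒▒▒▒▒▒▒▒▒▒▒▒▒▒
              ░░░░░░░░░░░░░░▒▒▒▒▒▒▒▒▒▒▒▒▒▒
              ░░░░░░░░░░░░░░▒▒▒▒▒▒▒▒▒▒▒▒▒▒
              ░░░░░░░░░░░░░░▒▒▒▒▒▒▒▒▒▒▒▒▒▒
              ░░░░░░░░░░░░░░▒▒▒▒▒▒▒▒▒▒▒▒▒▒
              ░░░░░░░░░░░░░░▒▒▒▒▒▒▒▒▒▒▒▒▒▒
              ░░░░░░░░░░░░░░▒▒▒▒▒▒▒▒▒▒▒▒▒▒
              ░░░░░░░░░░░░░░▒▒▒▒▒▒▒▒▒▒▒▒▒▒
              ░░░░░░░░░░░░░░▒▒▒▒▒▒▒▒▒▒▒▒▒▒
              ░░░░░░░░░░░░░░▒▒▒▒▒▒▒▒▒▒▒▒▒▒
              ░░░░░░░░░░░░░░▒▒▒▒▒▒▒▒▒▒▒▒▒▒
              ░░░░░░░░░░░░░░▒▒▒▒▒▒▒▒▒▒▒▒▒▒
              ░░░░░░░░░░░░░░▒▒▒▒▒▒▒▒▒▒▒▒▒▒


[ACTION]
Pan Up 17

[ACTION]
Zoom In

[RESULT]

                     ░░░░░░░░░░░░░░░░░░░░░
                     ░░░░░░░░░░░░░░░░░░░░░
                     ░░░░░░░░░░░░░░░░░░░░░
                     ░░░░░░░░░░░░░░░░░░░░░
                     ░░░░░░░░░░░░░░░░░░░░░
                     ░░░░░░░░░░░░░░░░░░░░░
                     ░░░░░░░░░░░░░░░░░░░░░
                     ░░░░░░░░░░░░░░░░░░░░░
                     ░░░░░░░░░░░░░░░░░░░░░
                     ░░░░░░░░░░░░░░░░░░░░░
                     ░░░░░░░░░░░░░░░░░░░░░
                     ░░░░░░░░░░░░░░░░░░░░░
                     ░░░░░░░░░░░░░░░░░░░░░
                     ░░░░░░░░░░░░░░░░░░░░░
                     ░░░░░░░░░░░░░░░░░░░░░
                     ░░░░░░░░░░░░░░░░░░░░░
                     ░░░░░░░░░░░░░░░░░░░░░
                     ░░░░░░░░░░░░░░░░░░░░░
                     ░░░░░░░░░░░░░░░░░░░░░
                     ░░░░░░░░░░░░░░░░░░░░░
                     ░░░░░░░░░░░░░░░░░░░░░


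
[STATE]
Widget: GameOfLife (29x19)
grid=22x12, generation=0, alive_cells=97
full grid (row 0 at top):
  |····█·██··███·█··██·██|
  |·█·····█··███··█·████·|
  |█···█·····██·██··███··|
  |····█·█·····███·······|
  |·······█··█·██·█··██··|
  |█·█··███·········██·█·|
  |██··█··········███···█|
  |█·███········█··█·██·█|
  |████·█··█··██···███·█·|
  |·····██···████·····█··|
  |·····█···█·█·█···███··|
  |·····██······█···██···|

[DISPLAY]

Gen: 0                       
····█·██··███·█··██·██       
·█·····█··███··█·████·       
█···█·····██·██··███··       
····█·█·····███·······       
·······█··█·██·█··██··       
█·█··███·········██·█·       
██··█··········███···█       
█·███········█··█·██·█       
████·█··█··██···███·█·       
·····██···████·····█··       
·····█···█·█·█···███··       
·····██······█···██···       
                             
                             
                             
                             
                             
                             


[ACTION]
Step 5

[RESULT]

Gen: 5                       
·····███············██       
····██··█··········█··       
···██··············███       
······█···██·······█··       
······█···█········█··       
······██·█············       
······███········███·█       
·············█·····█·█       
····················█·       
···██·······█······█··       
····█······█··········       
············█·········       
                             
                             
                             
                             
                             
                             


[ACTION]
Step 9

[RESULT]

Gen: 14                      
··██████··············       
·█·······█············       
···█··················       
····█··█··█···········       
··███·██··██··········       
··██··█···███·········       
···██·█···█···········       
····█·███·············       
·······█·█············       
····█·███·············       
····█·················       
······················       
                             
                             
                             
                             
                             
                             


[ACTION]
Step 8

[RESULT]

Gen: 22                      
······················       
··█··█····██··········       
··█·█····█············       
··██······██··········       
······················       
·····██···············       
··█··█················       
··███··███············       
···█······█···········       
······█···█···········       
······█···············       
·······███············       
                             
                             
                             
                             
                             
                             


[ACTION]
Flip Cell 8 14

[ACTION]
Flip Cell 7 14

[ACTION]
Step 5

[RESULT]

Gen: 27                      
······················       
··██··················       
·█··█·················       
██·██·················       
·█··█·██··············       
····█·██··············       
·█·█··█·█·············       
·█····█·█·············       
··█···█···············       
··█···················       
······███·············       
······················       
                             
                             
                             
                             
                             
                             


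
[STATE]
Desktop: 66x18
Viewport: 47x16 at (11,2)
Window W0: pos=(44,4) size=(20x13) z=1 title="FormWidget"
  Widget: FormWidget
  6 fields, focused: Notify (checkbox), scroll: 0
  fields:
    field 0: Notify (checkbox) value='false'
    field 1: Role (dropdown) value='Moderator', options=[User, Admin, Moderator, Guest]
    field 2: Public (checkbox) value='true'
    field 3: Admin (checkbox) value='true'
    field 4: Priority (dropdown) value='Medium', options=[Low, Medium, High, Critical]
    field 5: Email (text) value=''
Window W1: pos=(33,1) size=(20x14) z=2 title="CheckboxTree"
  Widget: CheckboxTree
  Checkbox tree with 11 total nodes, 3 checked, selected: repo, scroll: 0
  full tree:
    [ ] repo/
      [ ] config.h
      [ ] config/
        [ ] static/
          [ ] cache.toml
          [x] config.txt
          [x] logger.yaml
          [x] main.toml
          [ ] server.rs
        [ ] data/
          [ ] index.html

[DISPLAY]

                      ┃ CheckboxTree     ┃     
                      ┠──────────────────┨     
                      ┃>[-] repo/        ┃━━━━━
                      ┃   [ ] config.h   ┃get  
                      ┃   [-] config/    ┃─────
                      ┃     [-] static/  ┃:    
                      ┃       [ ] cache.t┃     
                      ┃       [x] config.┃:    
                      ┃       [x] logger.┃     
                      ┃       [x] main.to┃ty:  
                      ┃       [ ] server.┃     
                      ┃     [ ] data/    ┃     
                      ┗━━━━━━━━━━━━━━━━━━┛     
                                 ┃             
                                 ┗━━━━━━━━━━━━━
                                               


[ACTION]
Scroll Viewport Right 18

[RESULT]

              ┃ CheckboxTree     ┃             
              ┠──────────────────┨             
              ┃>[-] repo/        ┃━━━━━━━━━━┓  
              ┃   [ ] config.h   ┃get       ┃  
              ┃   [-] config/    ┃──────────┨  
              ┃     [-] static/  ┃:     [ ] ┃  
              ┃       [ ] cache.t┃      [M▼]┃  
              ┃       [x] config.┃:     [x] ┃  
              ┃       [x] logger.┃      [x] ┃  
              ┃       [x] main.to┃ty:   [M▼]┃  
              ┃       [ ] server.┃      [  ]┃  
              ┃     [ ] data/    ┃          ┃  
              ┗━━━━━━━━━━━━━━━━━━┛          ┃  
                         ┃                  ┃  
                         ┗━━━━━━━━━━━━━━━━━━┛  
                                               


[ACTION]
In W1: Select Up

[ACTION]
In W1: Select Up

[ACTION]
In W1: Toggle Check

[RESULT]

              ┃ CheckboxTree     ┃             
              ┠──────────────────┨             
              ┃>[x] repo/        ┃━━━━━━━━━━┓  
              ┃   [x] config.h   ┃get       ┃  
              ┃   [x] config/    ┃──────────┨  
              ┃     [x] static/  ┃:     [ ] ┃  
              ┃       [x] cache.t┃      [M▼]┃  
              ┃       [x] config.┃:     [x] ┃  
              ┃       [x] logger.┃      [x] ┃  
              ┃       [x] main.to┃ty:   [M▼]┃  
              ┃       [x] server.┃      [  ]┃  
              ┃     [x] data/    ┃          ┃  
              ┗━━━━━━━━━━━━━━━━━━┛          ┃  
                         ┃                  ┃  
                         ┗━━━━━━━━━━━━━━━━━━┛  
                                               
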